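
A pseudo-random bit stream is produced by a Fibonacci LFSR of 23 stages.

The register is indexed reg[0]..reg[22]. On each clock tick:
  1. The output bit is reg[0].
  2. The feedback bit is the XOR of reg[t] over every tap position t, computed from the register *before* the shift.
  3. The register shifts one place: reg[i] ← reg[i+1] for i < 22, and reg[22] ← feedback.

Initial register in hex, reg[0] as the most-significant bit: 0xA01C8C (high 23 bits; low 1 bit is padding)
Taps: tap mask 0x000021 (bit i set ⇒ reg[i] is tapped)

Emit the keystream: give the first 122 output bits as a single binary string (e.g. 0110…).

tick  register→output (feedback)
  0  10100000000111001000110→1 (1)
  1  01000000001110010001101→0 (0)
  2  10000000011100100011010→1 (1)
  3  00000000111001000110101→0 (0)
  4  00000001110010001101010→0 (0)
  5  00000011100100011010100→0 (0)
  6  00000111001000110101000→0 (1)
  7  00001110010001101010001→0 (1)
  8  00011100100011010100011→0 (1)
  9  00111001000110101000111→0 (0)
 10  01110010001101010001110→0 (0)
 11  11100100011010100011100→1 (0)
 12  11001000110101000111000→1 (1)
 13  10010001101010001110001→1 (1)
 14  00100011010100011100011→0 (0)
 15  01000110101000111000110→0 (1)
 16  10001101010001110001101→1 (0)
 17  00011010100011100011010→0 (0)
 18  00110101000111000110100→0 (1)
 19  01101010001110001101001→0 (0)
 20  11010100011100011010010→1 (0)
 21  10101000111000110100100→1 (1)
 22  01010001110001101001001→0 (0)
 23  10100011100011010010010→1 (1)
 24  01000111000110100100101→0 (1)
 25  10001110001101001001011→1 (0)
 26  00011100011010010010110→0 (1)
 27  00111000110100100101101→0 (0)
 28  01110001101001001011010→0 (0)
 29  11100011010010010110100→1 (1)
 30  11000110100100101101001→1 (0)
 31  10001101001001011010010→1 (0)
 32  00011010010010110100100→0 (0)
 33  00110100100101101001000→0 (1)
 34  01101001001011010010001→0 (0)
 35  11010010010110100100010→1 (1)
 36  10100100101101001000101→1 (0)
 37  01001001011010010001010→0 (0)
 38  10010010110100100010100→1 (1)
 39  00100101101001000101001→0 (1)
 40  01001011010010001010011→0 (0)
 41  10010110100100010100110→1 (0)
 42  00101101001000101001100→0 (1)
 43  01011010010001010011001→0 (0)
 44  10110100100010100110010→1 (0)
 45  01101001000101001100100→0 (0)
 46  11010010001010011001000→1 (1)
 47  10100100010100110010001→1 (0)
 48  01001000101001100100010→0 (0)
 49  10010001010011001000100→1 (1)
 50  00100010100110010001001→0 (0)
 51  01000101001100100010010→0 (1)
 52  10001010011001000100101→1 (1)
 53  00010100110010001001011→0 (1)
 54  00101001100100010010111→0 (0)
 55  01010011001000100101110→0 (0)
 56  10100110010001001011100→1 (0)
 57  01001100100010010111000→0 (1)
 58  10011001000100101110001→1 (1)
 59  00110010001001011100011→0 (0)
 60  01100100010010111000110→0 (1)
 61  11001000100101110001101→1 (1)
 62  10010001001011100011011→1 (1)
 63  00100010010111000110111→0 (0)
 64  01000100101110001101110→0 (1)
 65  10001001011100011011101→1 (1)
 66  00010010111000110111011→0 (0)
 67  00100101110001101110110→0 (1)
 68  01001011100011011101101→0 (0)
 69  10010111000110111011010→1 (0)
 70  00101110001101110110100→0 (1)
 71  01011100011011101101001→0 (1)
 72  10111000110111011010011→1 (1)
 73  01110001101110110100111→0 (0)
 74  11100011011101101001110→1 (1)
 75  11000110111011010011101→1 (0)
 76  10001101110110100111010→1 (0)
 77  00011011101101001110100→0 (0)
 78  00110111011010011101000→0 (1)
 79  01101110110100111010001→0 (1)
 80  11011101101001110100011→1 (0)
 81  10111011010011101000110→1 (1)
 82  01110110100111010001101→0 (1)
 83  11101101001110100011011→1 (0)
 84  11011010011101000110110→1 (1)
 85  10110100111010001101101→1 (0)
 86  01101001110100011011010→0 (0)
 87  11010011101000110110100→1 (1)
 88  10100111010001101101001→1 (0)
 89  01001110100011011010010→0 (1)
 90  10011101000110110100101→1 (0)
 91  00111010001101101001010→0 (0)
 92  01110100011011010010100→0 (1)
 93  11101000110110100101001→1 (1)
 94  11010001101101001010011→1 (1)
 95  10100011011010010100111→1 (1)
 96  01000110110100101001111→0 (1)
 97  10001101101001010011111→1 (0)
 98  00011011010010100111110→0 (0)
 99  00110110100101001111100→0 (1)
100  01101101001010011111001→0 (1)
101  11011010010100111110011→1 (1)
102  10110100101001111100111→1 (0)
103  01101001010011111001110→0 (0)
104  11010010100111110011100→1 (1)
105  10100101001111100111001→1 (0)
106  01001010011111001110010→0 (0)
107  10010100111110011100100→1 (0)
108  00101001111100111001000→0 (0)
109  01010011111001110010000→0 (0)
110  10100111110011100100000→1 (0)
111  01001111100111001000000→0 (1)
112  10011111001110010000001→1 (0)
113  00111110011100100000010→0 (1)
114  01111100111001000000101→0 (1)
115  11111001110010000001011→1 (1)
116  11110011100100000010111→1 (1)
117  11100111001000000101111→1 (0)
118  11001110010000001011110→1 (0)
119  10011100100000010111100→1 (0)
120  00111001000000101111000→0 (0)
121  01110010000001011110000→0 (0)

10100000000111001000110101000111000110100100101101001000101001100100010010111000110111011010011101000110110100101001111100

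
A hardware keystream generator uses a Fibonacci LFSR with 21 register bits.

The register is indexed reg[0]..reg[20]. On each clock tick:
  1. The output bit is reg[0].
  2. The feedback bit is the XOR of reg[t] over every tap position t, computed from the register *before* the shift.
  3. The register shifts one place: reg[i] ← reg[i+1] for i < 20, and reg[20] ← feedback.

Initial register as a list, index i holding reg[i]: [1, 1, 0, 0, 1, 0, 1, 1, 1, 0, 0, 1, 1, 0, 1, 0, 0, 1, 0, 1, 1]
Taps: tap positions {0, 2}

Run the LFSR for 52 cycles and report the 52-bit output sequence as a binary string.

step | reg (before) | out | fb
   0 | 110010111001101001011 | 1 | 1
   1 | 100101110011010010111 | 1 | 1
   2 | 001011100110100101111 | 0 | 1
   3 | 010111001101001011111 | 0 | 0
   4 | 101110011010010111110 | 1 | 0
   5 | 011100110100101111100 | 0 | 1
   6 | 111001101001011111001 | 1 | 0
   7 | 110011010010111110010 | 1 | 1
   8 | 100110100101111100101 | 1 | 1
   9 | 001101001011111001011 | 0 | 1
  10 | 011010010111110010111 | 0 | 1
  11 | 110100101111100101111 | 1 | 1
  12 | 101001011111001011111 | 1 | 0
  13 | 010010111110010111110 | 0 | 0
  14 | 100101111100101111100 | 1 | 1
  15 | 001011111001011111001 | 0 | 1
  16 | 010111110010111110011 | 0 | 0
  17 | 101111100101111100110 | 1 | 0
  18 | 011111001011111001100 | 0 | 1
  19 | 111110010111110011001 | 1 | 0
  20 | 111100101111100110010 | 1 | 0
  21 | 111001011111001100100 | 1 | 0
  22 | 110010111110011001000 | 1 | 1
  23 | 100101111100110010001 | 1 | 1
  24 | 001011111001100100011 | 0 | 1
  25 | 010111110011001000111 | 0 | 0
  26 | 101111100110010001110 | 1 | 0
  27 | 011111001100100011100 | 0 | 1
  28 | 111110011001000111001 | 1 | 0
  29 | 111100110010001110010 | 1 | 0
  30 | 111001100100011100100 | 1 | 0
  31 | 110011001000111001000 | 1 | 1
  32 | 100110010001110010001 | 1 | 1
  33 | 001100100011100100011 | 0 | 1
  34 | 011001000111001000111 | 0 | 1
  35 | 110010001110010001111 | 1 | 1
  36 | 100100011100100011111 | 1 | 1
  37 | 001000111001000111111 | 0 | 1
  38 | 010001110010001111111 | 0 | 0
  39 | 100011100100011111110 | 1 | 1
  40 | 000111001000111111101 | 0 | 0
  41 | 001110010001111111010 | 0 | 1
  42 | 011100100011111110101 | 0 | 1
  43 | 111001000111111101011 | 1 | 0
  44 | 110010001111111010110 | 1 | 1
  45 | 100100011111110101101 | 1 | 1
  46 | 001000111111101011011 | 0 | 1
  47 | 010001111111010110111 | 0 | 0
  48 | 100011111110101101110 | 1 | 1
  49 | 000111111101011011101 | 0 | 0
  50 | 001111111010110111010 | 0 | 1
  51 | 011111110101101110101 | 0 | 1

1100101110011010010111110010111110011001000111001000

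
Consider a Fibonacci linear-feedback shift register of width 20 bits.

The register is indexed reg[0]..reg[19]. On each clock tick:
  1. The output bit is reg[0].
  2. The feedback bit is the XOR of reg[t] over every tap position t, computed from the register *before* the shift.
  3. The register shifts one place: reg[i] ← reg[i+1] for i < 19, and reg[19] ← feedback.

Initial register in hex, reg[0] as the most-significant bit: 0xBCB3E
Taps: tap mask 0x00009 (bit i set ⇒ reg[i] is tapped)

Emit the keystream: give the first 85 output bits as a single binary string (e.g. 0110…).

tick  register→output (feedback)
  0  10111100101100111110→1 (0)
  1  01111001011001111100→0 (1)
  2  11110010110011111001→1 (0)
  3  11100101100111110010→1 (1)
  4  11001011001111100101→1 (1)
  5  10010110011111001011→1 (0)
  6  00101100111110010110→0 (0)
  7  01011001111100101100→0 (1)
  8  10110011111001011001→1 (0)
  9  01100111110010110010→0 (0)
 10  11001111100101100100→1 (1)
 11  10011111001011001001→1 (0)
 12  00111110010110010010→0 (1)
 13  01111100101100100101→0 (1)
 14  11111001011001001011→1 (0)
 15  11110010110010010110→1 (0)
 16  11100101100100101100→1 (1)
 17  11001011001001011001→1 (1)
 18  10010110010010110011→1 (0)
 19  00101100100101100110→0 (0)
 20  01011001001011001100→0 (1)
 21  10110010010110011001→1 (0)
 22  01100100101100110010→0 (0)
 23  11001001011001100100→1 (1)
 24  10010010110011001001→1 (0)
 25  00100101100110010010→0 (0)
 26  01001011001100100100→0 (0)
 27  10010110011001001000→1 (0)
 28  00101100110010010000→0 (0)
 29  01011001100100100000→0 (1)
 30  10110011001001000001→1 (0)
 31  01100110010010000010→0 (0)
 32  11001100100100000100→1 (1)
 33  10011001001000001001→1 (0)
 34  00110010010000010010→0 (1)
 35  01100100100000100101→0 (0)
 36  11001001000001001010→1 (1)
 37  10010010000010010101→1 (0)
 38  00100100000100101010→0 (0)
 39  01001000001001010100→0 (0)
 40  10010000010010101000→1 (0)
 41  00100000100101010000→0 (0)
 42  01000001001010100000→0 (0)
 43  10000010010101000000→1 (1)
 44  00000100101010000001→0 (0)
 45  00001001010100000010→0 (0)
 46  00010010101000000100→0 (1)
 47  00100101010000001001→0 (0)
 48  01001010100000010010→0 (0)
 49  10010101000000100100→1 (0)
 50  00101010000001001000→0 (0)
 51  01010100000010010000→0 (1)
 52  10101000000100100001→1 (1)
 53  01010000001001000011→0 (1)
 54  10100000010010000111→1 (1)
 55  01000000100100001111→0 (0)
 56  10000001001000011110→1 (1)
 57  00000010010000111101→0 (0)
 58  00000100100001111010→0 (0)
 59  00001001000011110100→0 (0)
 60  00010010000111101000→0 (1)
 61  00100100001111010001→0 (0)
 62  01001000011110100010→0 (0)
 63  10010000111101000100→1 (0)
 64  00100001111010001000→0 (0)
 65  01000011110100010000→0 (0)
 66  10000111101000100000→1 (1)
 67  00001111010001000001→0 (0)
 68  00011110100010000010→0 (1)
 69  00111101000100000101→0 (1)
 70  01111010001000001011→0 (1)
 71  11110100010000010111→1 (0)
 72  11101000100000101110→1 (1)
 73  11010001000001011101→1 (0)
 74  10100010000010111010→1 (1)
 75  01000100000101110101→0 (0)
 76  10001000001011101010→1 (1)
 77  00010000010111010101→0 (1)
 78  00100000101110101011→0 (0)
 79  01000001011101010110→0 (0)
 80  10000010111010101100→1 (1)
 81  00000101110101011001→0 (0)
 82  00001011101010110010→0 (0)
 83  00010111010101100100→0 (1)
 84  00101110101011001001→0 (0)

1011110010110011111001011001001011001100100100000100101010000001001000011110100010000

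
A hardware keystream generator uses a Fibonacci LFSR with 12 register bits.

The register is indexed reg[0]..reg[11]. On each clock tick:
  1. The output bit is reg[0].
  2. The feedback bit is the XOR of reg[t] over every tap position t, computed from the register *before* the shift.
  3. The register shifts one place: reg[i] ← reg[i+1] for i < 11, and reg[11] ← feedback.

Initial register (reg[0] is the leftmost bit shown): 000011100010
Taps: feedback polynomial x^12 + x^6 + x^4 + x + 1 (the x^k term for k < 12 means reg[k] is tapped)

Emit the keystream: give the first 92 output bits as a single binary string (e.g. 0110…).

00001110001001111001111101101000110100000000011100011011111001101011111011111001001011010010

k : reg_k → out_k, fb_k
0: 000011100010 → 0, fb=0
1: 000111000100 → 0, fb=1
2: 001110001001 → 0, fb=1
3: 011100010011 → 0, fb=1
4: 111000100111 → 1, fb=1
5: 110001001111 → 1, fb=0
6: 100010011110 → 1, fb=0
7: 000100111100 → 0, fb=1
8: 001001111001 → 0, fb=1
9: 010011110011 → 0, fb=1
10: 100111100111 → 1, fb=1
11: 001111001111 → 0, fb=1
12: 011110011111 → 0, fb=0
13: 111100111110 → 1, fb=1
14: 111001111101 → 1, fb=1
15: 110011111011 → 1, fb=0
16: 100111110110 → 1, fb=1
17: 001111101101 → 0, fb=0
18: 011111011010 → 0, fb=0
19: 111110110100 → 1, fb=0
20: 111101101000 → 1, fb=1
21: 111011010001 → 1, fb=1
22: 110110100011 → 1, fb=0
23: 101101000110 → 1, fb=1
24: 011010001101 → 0, fb=0
25: 110100011010 → 1, fb=0
26: 101000110100 → 1, fb=0
27: 010001101000 → 0, fb=0
28: 100011010000 → 1, fb=0
29: 000110100000 → 0, fb=0
30: 001101000000 → 0, fb=0
31: 011010000000 → 0, fb=0
32: 110100000000 → 1, fb=0
33: 101000000000 → 1, fb=1
34: 010000000001 → 0, fb=1
35: 100000000011 → 1, fb=1
36: 000000000111 → 0, fb=0
37: 000000001110 → 0, fb=0
38: 000000011100 → 0, fb=0
39: 000000111000 → 0, fb=1
40: 000001110001 → 0, fb=1
41: 000011100011 → 0, fb=0
42: 000111000110 → 0, fb=1
43: 001110001101 → 0, fb=1
44: 011100011011 → 0, fb=1
45: 111000110111 → 1, fb=1
46: 110001101111 → 1, fb=1
47: 100011011111 → 1, fb=0
48: 000110111110 → 0, fb=0
49: 001101111100 → 0, fb=1
50: 011011111001 → 0, fb=1
51: 110111110011 → 1, fb=0
52: 101111100110 → 1, fb=1
53: 011111001101 → 0, fb=0
54: 111110011010 → 1, fb=1
55: 111100110101 → 1, fb=1
56: 111001101011 → 1, fb=1
57: 110011010111 → 1, fb=1
58: 100110101111 → 1, fb=1
59: 001101011111 → 0, fb=0
60: 011010111110 → 0, fb=1
61: 110101111101 → 1, fb=1
62: 101011111011 → 1, fb=1
63: 010111110111 → 0, fb=1
64: 101111101111 → 1, fb=1
65: 011111011111 → 0, fb=0
66: 111110111110 → 1, fb=0
67: 111101111100 → 1, fb=1
68: 111011111001 → 1, fb=0
69: 110111110010 → 1, fb=0
70: 101111100100 → 1, fb=1
71: 011111001001 → 0, fb=0
72: 111110010010 → 1, fb=1
73: 111100100101 → 1, fb=1
74: 111001001011 → 1, fb=0
75: 110010010110 → 1, fb=1
76: 100100101101 → 1, fb=0
77: 001001011010 → 0, fb=0
78: 010010110100 → 0, fb=1
79: 100101101001 → 1, fb=0
80: 001011010010 → 0, fb=1
81: 010110100101 → 0, fb=1
82: 101101001011 → 1, fb=1
83: 011010010111 → 0, fb=0
84: 110100101110 → 1, fb=1
85: 101001011101 → 1, fb=1
86: 010010111011 → 0, fb=1
87: 100101110111 → 1, fb=0
88: 001011101110 → 0, fb=0
89: 010111011100 → 0, fb=0
90: 101110111000 → 1, fb=1
91: 011101110001 → 0, fb=0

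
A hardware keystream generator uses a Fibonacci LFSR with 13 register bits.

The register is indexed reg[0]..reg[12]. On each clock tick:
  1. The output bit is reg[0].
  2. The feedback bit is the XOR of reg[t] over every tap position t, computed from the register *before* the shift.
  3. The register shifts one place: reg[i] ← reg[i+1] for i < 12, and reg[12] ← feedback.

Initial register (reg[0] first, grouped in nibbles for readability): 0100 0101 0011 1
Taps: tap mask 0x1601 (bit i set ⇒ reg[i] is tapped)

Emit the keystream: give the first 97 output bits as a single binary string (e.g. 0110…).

0100010100111011010110100010100110101011000101001111000100011001110010011011110000001000010010010

step | reg (before) | out | fb
   0 | 0100010100111 | 0 | 0
   1 | 1000101001110 | 1 | 1
   2 | 0001010011101 | 0 | 1
   3 | 0010100111011 | 0 | 0
   4 | 0101001110110 | 0 | 1
   5 | 1010011101101 | 1 | 0
   6 | 0100111011010 | 0 | 1
   7 | 1001110110101 | 1 | 1
   8 | 0011101101011 | 0 | 0
   9 | 0111011010110 | 0 | 1
  10 | 1110110101101 | 1 | 0
  11 | 1101101011010 | 1 | 0
  12 | 1011010110100 | 1 | 0
  13 | 0110101101000 | 0 | 1
  14 | 1101011010001 | 1 | 0
  15 | 1010110100010 | 1 | 1
  16 | 0101101000101 | 0 | 0
  17 | 1011010001010 | 1 | 0
  18 | 0110100010100 | 0 | 1
  19 | 1101000101001 | 1 | 1
  20 | 1010001010011 | 1 | 0
  21 | 0100010100110 | 0 | 1
  22 | 1000101001101 | 1 | 0
  23 | 0001010011010 | 0 | 1
  24 | 0010100110101 | 0 | 0
  25 | 0101001101010 | 0 | 1
  26 | 1010011010101 | 1 | 1
  27 | 0100110101011 | 0 | 0
  28 | 1001101010110 | 1 | 0
  29 | 0011010101100 | 0 | 0
  30 | 0110101011000 | 0 | 1
  31 | 1101010110001 | 1 | 0
  32 | 1010101100010 | 1 | 1
  33 | 0101011000101 | 0 | 0
  34 | 1010110001010 | 1 | 0
  35 | 0101100010100 | 0 | 1
  36 | 1011000101001 | 1 | 1
  37 | 0110001010011 | 0 | 1
  38 | 1100010100111 | 1 | 1
  39 | 1000101001111 | 1 | 0
  40 | 0001010011110 | 0 | 0
  41 | 0010100111100 | 0 | 0
  42 | 0101001111000 | 0 | 1
  43 | 1010011110001 | 1 | 0
  44 | 0100111100010 | 0 | 0
  45 | 1001111000100 | 1 | 0
  46 | 0011110001000 | 0 | 1
  47 | 0111100010001 | 0 | 1
  48 | 1111000100011 | 1 | 0
  49 | 1110001000110 | 1 | 0
  50 | 1100010001100 | 1 | 1
  51 | 1000100011001 | 1 | 1
  52 | 0001000110011 | 0 | 1
  53 | 0010001100111 | 0 | 0
  54 | 0100011001110 | 0 | 0
  55 | 1000110011100 | 1 | 1
  56 | 0001100111001 | 0 | 0
  57 | 0011001110010 | 0 | 0
  58 | 0110011100100 | 0 | 1
  59 | 1100111001001 | 1 | 1
  60 | 1001110010011 | 1 | 0
  61 | 0011100100110 | 0 | 1
  62 | 0111001001101 | 0 | 1
  63 | 1110010011011 | 1 | 1
  64 | 1100100110111 | 1 | 1
  65 | 1001001101111 | 1 | 0
  66 | 0010011011110 | 0 | 0
  67 | 0100110111100 | 0 | 0
  68 | 1001101111000 | 1 | 0
  69 | 0011011110000 | 0 | 0
  70 | 0110111100000 | 0 | 0
  71 | 1101111000000 | 1 | 1
  72 | 1011110000001 | 1 | 0
  73 | 0111100000010 | 0 | 0
  74 | 1111000000100 | 1 | 0
  75 | 1110000001000 | 1 | 0
  76 | 1100000010000 | 1 | 1
  77 | 1000000100001 | 1 | 0
  78 | 0000001000010 | 0 | 0
  79 | 0000010000100 | 0 | 1
  80 | 0000100001001 | 0 | 0
  81 | 0001000010010 | 0 | 0
  82 | 0010000100100 | 0 | 1
  83 | 0100001001001 | 0 | 0
  84 | 1000010010010 | 1 | 1
  85 | 0000100100101 | 0 | 0
  86 | 0001001001010 | 0 | 1
  87 | 0010010010101 | 0 | 0
  88 | 0100100101010 | 0 | 1
  89 | 1001001010101 | 1 | 1
  90 | 0010010101011 | 0 | 0
  91 | 0100101010110 | 0 | 1
  92 | 1001010101101 | 1 | 0
  93 | 0010101011010 | 0 | 1
  94 | 0101010110101 | 0 | 0
  95 | 1010101101010 | 1 | 0
  96 | 0101011010100 | 0 | 1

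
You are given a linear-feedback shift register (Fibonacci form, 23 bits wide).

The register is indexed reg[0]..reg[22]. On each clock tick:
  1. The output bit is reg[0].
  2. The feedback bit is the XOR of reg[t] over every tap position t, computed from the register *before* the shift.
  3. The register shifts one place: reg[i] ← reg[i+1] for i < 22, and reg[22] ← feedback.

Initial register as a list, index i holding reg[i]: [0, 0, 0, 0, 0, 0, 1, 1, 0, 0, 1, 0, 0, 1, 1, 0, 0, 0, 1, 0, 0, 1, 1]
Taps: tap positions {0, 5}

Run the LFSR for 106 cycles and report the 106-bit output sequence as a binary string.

tick  register→output (feedback)
  0  00000011001001100010011→0 (0)
  1  00000110010011000100110→0 (1)
  2  00001100100110001001101→0 (1)
  3  00011001001100010011011→0 (0)
  4  00110010011000100110110→0 (0)
  5  01100100110001001101100→0 (1)
  6  11001001100010011011001→1 (1)
  7  10010011000100110110011→1 (1)
  8  00100110001001101100111→0 (1)
  9  01001100010011011001111→0 (1)
 10  10011000100110110011111→1 (1)
 11  00110001001101100111111→0 (0)
 12  01100010011011001111110→0 (0)
 13  11000100110110011111100→1 (0)
 14  10001001101100111111000→1 (1)
 15  00010011011001111110001→0 (0)
 16  00100110110011111100010→0 (1)
 17  01001101100111111000101→0 (1)
 18  10011011001111110001011→1 (1)
 19  00110110011111100010111→0 (1)
 20  01101100111111000101111→0 (1)
 21  11011001111110001011111→1 (1)
 22  10110011111100010111111→1 (1)
 23  01100111111000101111111→0 (1)
 24  11001111110001011111111→1 (0)
 25  10011111100010111111110→1 (0)
 26  00111111000101111111100→0 (1)
 27  01111110001011111111001→0 (1)
 28  11111100010111111110011→1 (0)
 29  11111000101111111100110→1 (1)
 30  11110001011111111001101→1 (1)
 31  11100010111111110011011→1 (1)
 32  11000101111111100110111→1 (0)
 33  10001011111111001101110→1 (1)
 34  00010111111110011011101→0 (1)
 35  00101111111100110111011→0 (1)
 36  01011111111001101110111→0 (1)
 37  10111111110011011101111→1 (0)
 38  01111111100110111011110→0 (1)
 39  11111111001101110111101→1 (0)
 40  11111110011011101111010→1 (0)
 41  11111100110111011110100→1 (0)
 42  11111001101110111101000→1 (1)
 43  11110011011101111010001→1 (1)
 44  11100110111011110100011→1 (0)
 45  11001101110111101000110→1 (0)
 46  10011011101111010001100→1 (1)
 47  00110111011110100011001→0 (1)
 48  01101110111101000110011→0 (1)
 49  11011101111010001100111→1 (0)
 50  10111011110100011001110→1 (1)
 51  01110111101000110011101→0 (1)
 52  11101111010001100111011→1 (0)
 53  11011110100011001110110→1 (0)
 54  10111101000110011101100→1 (0)
 55  01111010001100111011000→0 (0)
 56  11110100011001110110000→1 (0)
 57  11101000110011101100000→1 (1)
 58  11010001100111011000001→1 (1)
 59  10100011001110110000011→1 (1)
 60  01000110011101100000111→0 (1)
 61  10001100111011000001111→1 (0)
 62  00011001110110000011110→0 (0)
 63  00110011101100000111100→0 (0)
 64  01100111011000001111000→0 (1)
 65  11001110110000011110001→1 (0)
 66  10011101100000111100010→1 (0)
 67  00111011000001111000100→0 (0)
 68  01110110000011110001000→0 (1)
 69  11101100000111100010001→1 (0)
 70  11011000001111000100010→1 (1)
 71  10110000011110001000101→1 (1)
 72  01100000111100010001011→0 (0)
 73  11000001111000100010110→1 (1)
 74  10000011110001000101101→1 (1)
 75  00000111100010001011011→0 (1)
 76  00001111000100010110111→0 (1)
 77  00011110001000101101111→0 (1)
 78  00111100010001011011111→0 (1)
 79  01111000100010110111111→0 (0)
 80  11110001000101101111110→1 (1)
 81  11100010001011011111101→1 (1)
 82  11000100010110111111011→1 (0)
 83  10001000101101111110110→1 (1)
 84  00010001011011111101101→0 (0)
 85  00100010110111111011010→0 (0)
 86  01000101101111110110100→0 (1)
 87  10001011011111101101001→1 (1)
 88  00010110111111011010011→0 (1)
 89  00101101111110110100111→0 (1)
 90  01011011111101101001111→0 (0)
 91  10110111111011010011110→1 (0)
 92  01101111110110100111100→0 (1)
 93  11011111101101001111001→1 (0)
 94  10111111011010011110010→1 (0)
 95  01111110110100111100100→0 (1)
 96  11111101101001111001001→1 (0)
 97  11111011010011110010010→1 (1)
 98  11110110100111100100101→1 (0)
 99  11101101001111001001010→1 (0)
100  11011010011110010010100→1 (1)
101  10110100111100100101001→1 (0)
102  01101001111001001010010→0 (0)
103  11010011110010010100100→1 (1)
104  10100111100100101001001→1 (0)
105  01001111001001010010010→0 (1)

0000001100100110001001101100111111000101111111100110111011110100011001110110000011110001000101101111110110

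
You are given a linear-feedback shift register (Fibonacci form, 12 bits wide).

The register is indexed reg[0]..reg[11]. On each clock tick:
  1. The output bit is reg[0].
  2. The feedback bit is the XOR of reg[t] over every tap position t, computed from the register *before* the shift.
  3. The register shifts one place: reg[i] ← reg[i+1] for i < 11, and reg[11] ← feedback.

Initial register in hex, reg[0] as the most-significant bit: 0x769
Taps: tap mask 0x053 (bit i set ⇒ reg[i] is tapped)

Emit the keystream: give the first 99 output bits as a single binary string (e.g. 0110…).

011101101001010101111011011011100000110100011000000010101010000111011000100111000111011111100001111

k : reg_k → out_k, fb_k
0: 011101101001 → 0, fb=0
1: 111011010010 → 1, fb=1
2: 110110100101 → 1, fb=0
3: 101101001010 → 1, fb=1
4: 011010010101 → 0, fb=0
5: 110100101010 → 1, fb=1
6: 101001010101 → 1, fb=1
7: 010010101011 → 0, fb=1
8: 100101010111 → 1, fb=1
9: 001010101111 → 0, fb=0
10: 010101011110 → 0, fb=1
11: 101010111101 → 1, fb=1
12: 010101111011 → 0, fb=0
13: 101011110110 → 1, fb=1
14: 010111101101 → 0, fb=1
15: 101111011011 → 1, fb=0
16: 011110110110 → 0, fb=1
17: 111101101101 → 1, fb=1
18: 111011011011 → 1, fb=1
19: 110110110111 → 1, fb=0
20: 101101101110 → 1, fb=0
21: 011011011100 → 0, fb=0
22: 110110111000 → 1, fb=0
23: 101101110000 → 1, fb=0
24: 011011100000 → 0, fb=1
25: 110111000001 → 1, fb=1
26: 101110000011 → 1, fb=0
27: 011100000110 → 0, fb=1
28: 111000001101 → 1, fb=0
29: 110000011010 → 1, fb=0
30: 100000110100 → 1, fb=0
31: 000001101000 → 0, fb=1
32: 000011010001 → 0, fb=1
33: 000110100011 → 0, fb=0
34: 001101000110 → 0, fb=0
35: 011010001100 → 0, fb=0
36: 110100011000 → 1, fb=0
37: 101000110000 → 1, fb=0
38: 010001100000 → 0, fb=0
39: 100011000000 → 1, fb=0
40: 000110000000 → 0, fb=1
41: 001100000001 → 0, fb=0
42: 011000000010 → 0, fb=1
43: 110000000101 → 1, fb=0
44: 100000001010 → 1, fb=1
45: 000000010101 → 0, fb=0
46: 000000101010 → 0, fb=1
47: 000001010101 → 0, fb=0
48: 000010101010 → 0, fb=0
49: 000101010100 → 0, fb=0
50: 001010101000 → 0, fb=0
51: 010101010000 → 0, fb=1
52: 101010100001 → 1, fb=1
53: 010101000011 → 0, fb=1
54: 101010000111 → 1, fb=0
55: 010100001110 → 0, fb=1
56: 101000011101 → 1, fb=1
57: 010000111011 → 0, fb=0
58: 100001110110 → 1, fb=0
59: 000011101100 → 0, fb=0
60: 000111011000 → 0, fb=1
61: 001110110001 → 0, fb=0
62: 011101100010 → 0, fb=0
63: 111011000100 → 1, fb=1
64: 110110001001 → 1, fb=1
65: 101100010011 → 1, fb=1
66: 011000100111 → 0, fb=0
67: 110001001110 → 1, fb=0
68: 100010011100 → 1, fb=0
69: 000100111000 → 0, fb=1
70: 001001110001 → 0, fb=1
71: 010011100011 → 0, fb=1
72: 100111000111 → 1, fb=0
73: 001110001110 → 0, fb=1
74: 011100011101 → 0, fb=1
75: 111000111011 → 1, fb=1
76: 110001110111 → 1, fb=1
77: 100011101111 → 1, fb=1
78: 000111011111 → 0, fb=1
79: 001110111111 → 0, fb=0
80: 011101111110 → 0, fb=0
81: 111011111100 → 1, fb=0
82: 110111111000 → 1, fb=0
83: 101111110000 → 1, fb=1
84: 011111100001 → 0, fb=1
85: 111111000011 → 1, fb=1
86: 111110000111 → 1, fb=1
87: 111100001111 → 1, fb=0
88: 111000011110 → 1, fb=0
89: 110000111100 → 1, fb=1
90: 100001111001 → 1, fb=0
91: 000011110010 → 0, fb=0
92: 000111100100 → 0, fb=0
93: 001111001000 → 0, fb=1
94: 011110010001 → 0, fb=0
95: 111100100010 → 1, fb=1
96: 111001000101 → 1, fb=0
97: 110010001010 → 1, fb=1
98: 100100010101 → 1, fb=1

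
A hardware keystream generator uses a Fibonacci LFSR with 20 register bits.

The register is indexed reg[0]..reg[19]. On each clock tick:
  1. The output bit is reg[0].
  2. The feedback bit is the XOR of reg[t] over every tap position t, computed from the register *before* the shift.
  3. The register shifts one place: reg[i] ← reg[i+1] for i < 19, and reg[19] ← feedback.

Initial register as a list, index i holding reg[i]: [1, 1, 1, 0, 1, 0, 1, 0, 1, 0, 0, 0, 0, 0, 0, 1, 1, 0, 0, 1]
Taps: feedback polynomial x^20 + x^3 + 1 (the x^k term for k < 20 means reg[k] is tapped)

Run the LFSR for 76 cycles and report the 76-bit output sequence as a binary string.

1110101010000001100110111110100011010100010010101110011101100001110111011100

tick  register→output (feedback)
  0  11101010100000011001→1 (1)
  1  11010101000000110011→1 (0)
  2  10101010000001100110→1 (1)
  3  01010100000011001101→0 (1)
  4  10101000000110011011→1 (1)
  5  01010000001100110111→0 (1)
  6  10100000011001101111→1 (1)
  7  01000000110011011111→0 (0)
  8  10000001100110111110→1 (1)
  9  00000011001101111101→0 (0)
 10  00000110011011111010→0 (0)
 11  00001100110111110100→0 (0)
 12  00011001101111101000→0 (1)
 13  00110011011111010001→0 (1)
 14  01100110111110100011→0 (0)
 15  11001101111101000110→1 (1)
 16  10011011111010001101→1 (0)
 17  00110111110100011010→0 (1)
 18  01101111101000110101→0 (0)
 19  11011111010001101010→1 (0)
 20  10111110100011010100→1 (0)
 21  01111101000110101000→0 (1)
 22  11111010001101010001→1 (0)
 23  11110100011010100010→1 (0)
 24  11101000110101000100→1 (1)
 25  11010001101010001001→1 (0)
 26  10100011010100010010→1 (1)
 27  01000110101000100101→0 (0)
 28  10001101010001001010→1 (1)
 29  00011010100010010101→0 (1)
 30  00110101000100101011→0 (1)
 31  01101010001001010111→0 (0)
 32  11010100010010101110→1 (0)
 33  10101000100101011100→1 (1)
 34  01010001001010111001→0 (1)
 35  10100010010101110011→1 (1)
 36  01000100101011100111→0 (0)
 37  10001001010111001110→1 (1)
 38  00010010101110011101→0 (1)
 39  00100101011100111011→0 (0)
 40  01001010111001110110→0 (0)
 41  10010101110011101100→1 (0)
 42  00101011100111011000→0 (0)
 43  01010111001110110000→0 (1)
 44  10101110011101100001→1 (1)
 45  01011100111011000011→0 (1)
 46  10111001110110000111→1 (0)
 47  01110011101100001110→0 (1)
 48  11100111011000011101→1 (1)
 49  11001110110000111011→1 (1)
 50  10011101100001110111→1 (0)
 51  00111011000011101110→0 (1)
 52  01110110000111011101→0 (1)
 53  11101100001110111011→1 (1)
 54  11011000011101110111→1 (0)
 55  10110000111011101110→1 (0)
 56  01100001110111011100→0 (0)
 57  11000011101110111000→1 (1)
 58  10000111011101110001→1 (1)
 59  00001110111011100011→0 (0)
 60  00011101110111000110→0 (1)
 61  00111011101110001101→0 (1)
 62  01110111011100011011→0 (1)
 63  11101110111000110111→1 (1)
 64  11011101110001101111→1 (0)
 65  10111011100011011110→1 (0)
 66  01110111000110111100→0 (1)
 67  11101110001101111001→1 (1)
 68  11011100011011110011→1 (0)
 69  10111000110111100110→1 (0)
 70  01110001101111001100→0 (1)
 71  11100011011110011001→1 (1)
 72  11000110111100110011→1 (1)
 73  10001101111001100111→1 (1)
 74  00011011110011001111→0 (1)
 75  00110111100110011111→0 (1)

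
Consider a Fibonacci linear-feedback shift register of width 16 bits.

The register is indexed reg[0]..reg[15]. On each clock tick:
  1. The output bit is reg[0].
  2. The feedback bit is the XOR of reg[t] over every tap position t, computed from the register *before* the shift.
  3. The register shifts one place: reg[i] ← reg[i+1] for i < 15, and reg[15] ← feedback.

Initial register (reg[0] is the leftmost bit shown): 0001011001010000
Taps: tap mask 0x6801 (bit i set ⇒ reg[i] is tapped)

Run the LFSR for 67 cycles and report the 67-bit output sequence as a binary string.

0001011001010000101011011111111101100010001000101000011100110001011

step | reg (before) | out | fb
   0 | 0001011001010000 | 0 | 1
   1 | 0010110010100001 | 0 | 0
   2 | 0101100101000010 | 0 | 1
   3 | 1011001010000101 | 1 | 0
   4 | 0110010100001010 | 0 | 1
   5 | 1100101000010101 | 1 | 1
   6 | 1001010000101011 | 1 | 0
   7 | 0010100001010110 | 0 | 1
   8 | 0101000010101101 | 0 | 1
   9 | 1010000101011011 | 1 | 1
  10 | 0100001010110111 | 0 | 1
  11 | 1000010101101111 | 1 | 1
  12 | 0000101011011111 | 0 | 1
  13 | 0001010110111111 | 0 | 1
  14 | 0010101101111111 | 0 | 1
  15 | 0101011011111111 | 0 | 1
  16 | 1010110111111111 | 1 | 0
  17 | 0101101111111110 | 0 | 1
  18 | 1011011111111101 | 1 | 1
  19 | 0110111111111011 | 0 | 0
  20 | 1101111111110110 | 1 | 0
  21 | 1011111111101100 | 1 | 0
  22 | 0111111111011000 | 0 | 1
  23 | 1111111110110001 | 1 | 0
  24 | 1111111101100010 | 1 | 0
  25 | 1111111011000100 | 1 | 0
  26 | 1111110110001000 | 1 | 1
  27 | 1111101100010001 | 1 | 0
  28 | 1111011000100010 | 1 | 0
  29 | 1110110001000100 | 1 | 0
  30 | 1101100010001000 | 1 | 1
  31 | 1011000100010001 | 1 | 0
  32 | 0110001000100010 | 0 | 1
  33 | 1100010001000101 | 1 | 0
  34 | 1000100010001010 | 1 | 0
  35 | 0001000100010100 | 0 | 0
  36 | 0010001000101000 | 0 | 0
  37 | 0100010001010000 | 0 | 1
  38 | 1000100010100001 | 1 | 1
  39 | 0001000101000011 | 0 | 1
  40 | 0010001010000111 | 0 | 0
  41 | 0100010100001110 | 0 | 0
  42 | 1000101000011100 | 1 | 1
  43 | 0001010000111001 | 0 | 1
  44 | 0010100001110011 | 0 | 0
  45 | 0101000011100110 | 0 | 0
  46 | 1010000111001100 | 1 | 0
  47 | 0100001110011000 | 0 | 1
  48 | 1000011100110001 | 1 | 0
  49 | 0000111001100010 | 0 | 1
  50 | 0001110011000101 | 0 | 1
  51 | 0011100110001011 | 0 | 1
  52 | 0111001100010111 | 0 | 1
  53 | 1110011000101111 | 1 | 1
  54 | 1100110001011111 | 1 | 0
  55 | 1001100010111110 | 1 | 0
  56 | 0011000101111100 | 0 | 0
  57 | 0110001011111000 | 0 | 1
  58 | 1100010111110001 | 1 | 0
  59 | 1000101111100010 | 1 | 0
  60 | 0001011111000100 | 0 | 1
  61 | 0010111110001001 | 0 | 0
  62 | 0101111100010010 | 0 | 0
  63 | 1011111000100100 | 1 | 0
  64 | 0111110001001000 | 0 | 0
  65 | 1111100010010000 | 1 | 0
  66 | 1111000100100000 | 1 | 1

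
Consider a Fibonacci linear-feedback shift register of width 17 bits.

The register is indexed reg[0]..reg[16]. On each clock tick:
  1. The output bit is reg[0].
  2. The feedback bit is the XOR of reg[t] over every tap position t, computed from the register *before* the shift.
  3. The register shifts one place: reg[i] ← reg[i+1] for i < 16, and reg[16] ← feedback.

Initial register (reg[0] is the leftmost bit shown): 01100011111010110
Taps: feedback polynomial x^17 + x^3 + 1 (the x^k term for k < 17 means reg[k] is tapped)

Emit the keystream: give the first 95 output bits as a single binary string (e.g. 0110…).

tick  register→output (feedback)
  0  01100011111010110→0 (0)
  1  11000111110101100→1 (1)
  2  10001111101011001→1 (1)
  3  00011111010110011→0 (1)
  4  00111110101100111→0 (1)
  5  01111101011001111→0 (1)
  6  11111010110011111→1 (0)
  7  11110101100111110→1 (0)
  8  11101011001111100→1 (1)
  9  11010110011111001→1 (0)
 10  10101100111110010→1 (1)
 11  01011001111100101→0 (1)
 12  10110011111001011→1 (0)
 13  01100111110010110→0 (0)
 14  11001111100101100→1 (1)
 15  10011111001011001→1 (0)
 16  00111110010110010→0 (1)
 17  01111100101100101→0 (1)
 18  11111001011001011→1 (0)
 19  11110010110010110→1 (0)
 20  11100101100101100→1 (1)
 21  11001011001011001→1 (1)
 22  10010110010110011→1 (0)
 23  00101100101100110→0 (0)
 24  01011001011001100→0 (1)
 25  10110010110011001→1 (0)
 26  01100101100110010→0 (0)
 27  11001011001100100→1 (1)
 28  10010110011001001→1 (0)
 29  00101100110010010→0 (0)
 30  01011001100100100→0 (1)
 31  10110011001001001→1 (0)
 32  01100110010010010→0 (0)
 33  11001100100100100→1 (1)
 34  10011001001001001→1 (0)
 35  00110010010010010→0 (1)
 36  01100100100100101→0 (0)
 37  11001001001001010→1 (1)
 38  10010010010010101→1 (0)
 39  00100100100101010→0 (0)
 40  01001001001010100→0 (0)
 41  10010010010101000→1 (0)
 42  00100100101010000→0 (0)
 43  01001001010100000→0 (0)
 44  10010010101000000→1 (0)
 45  00100101010000000→0 (0)
 46  01001010100000000→0 (0)
 47  10010101000000000→1 (0)
 48  00101010000000000→0 (0)
 49  01010100000000000→0 (1)
 50  10101000000000001→1 (1)
 51  01010000000000011→0 (1)
 52  10100000000000111→1 (1)
 53  01000000000001111→0 (0)
 54  10000000000011110→1 (1)
 55  00000000000111101→0 (0)
 56  00000000001111010→0 (0)
 57  00000000011110100→0 (0)
 58  00000000111101000→0 (0)
 59  00000001111010000→0 (0)
 60  00000011110100000→0 (0)
 61  00000111101000000→0 (0)
 62  00001111010000000→0 (0)
 63  00011110100000000→0 (1)
 64  00111101000000001→0 (1)
 65  01111010000000011→0 (1)
 66  11110100000000111→1 (0)
 67  11101000000001110→1 (1)
 68  11010000000011101→1 (0)
 69  10100000000111010→1 (1)
 70  01000000001110101→0 (0)
 71  10000000011101010→1 (1)
 72  00000000111010101→0 (0)
 73  00000001110101010→0 (0)
 74  00000011101010100→0 (0)
 75  00000111010101000→0 (0)
 76  00001110101010000→0 (0)
 77  00011101010100000→0 (1)
 78  00111010101000001→0 (1)
 79  01110101010000011→0 (1)
 80  11101010100000111→1 (1)
 81  11010101000001111→1 (0)
 82  10101010000011110→1 (1)
 83  01010100000111101→0 (1)
 84  10101000001111011→1 (1)
 85  01010000011110111→0 (1)
 86  10100000111101111→1 (1)
 87  01000001111011111→0 (0)
 88  10000011110111110→1 (1)
 89  00000111101111101→0 (0)
 90  00001111011111010→0 (0)
 91  00011110111110100→0 (1)
 92  00111101111101001→0 (1)
 93  01111011111010011→0 (1)
 94  11110111110100111→1 (0)

01100011111010110011111001011001011001100100100100101010000000000011110100000000111010101000001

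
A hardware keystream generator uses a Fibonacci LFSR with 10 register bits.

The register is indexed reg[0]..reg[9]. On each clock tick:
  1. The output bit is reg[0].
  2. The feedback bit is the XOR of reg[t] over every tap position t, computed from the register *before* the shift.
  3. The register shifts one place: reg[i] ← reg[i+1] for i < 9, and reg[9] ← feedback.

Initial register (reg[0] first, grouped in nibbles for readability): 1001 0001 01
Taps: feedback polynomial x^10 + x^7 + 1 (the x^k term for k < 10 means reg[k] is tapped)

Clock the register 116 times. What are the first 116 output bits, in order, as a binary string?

10010001010011011110111010101110011001110111011100111010100111010000011110110111000011000100101001011001101000100010

tick  register→output (feedback)
  0  1001000101→1 (0)
  1  0010001010→0 (0)
  2  0100010100→0 (1)
  3  1000101001→1 (1)
  4  0001010011→0 (0)
  5  0010100110→0 (1)
  6  0101001101→0 (1)
  7  1010011011→1 (1)
  8  0100110111→0 (1)
  9  1001101111→1 (0)
 10  0011011110→0 (1)
 11  0110111101→0 (1)
 12  1101111011→1 (1)
 13  1011110111→1 (0)
 14  0111101110→0 (1)
 15  1111011101→1 (0)
 16  1110111010→1 (1)
 17  1101110101→1 (0)
 18  1011101010→1 (1)
 19  0111010101→0 (1)
 20  1110101011→1 (1)
 21  1101010111→1 (0)
 22  1010101110→1 (0)
 23  0101011100→0 (1)
 24  1010111001→1 (1)
 25  0101110011→0 (0)
 26  1011100110→1 (0)
 27  0111001100→0 (1)
 28  1110011001→1 (1)
 29  1100110011→1 (1)
 30  1001100111→1 (0)
 31  0011001110→0 (1)
 32  0110011101→0 (1)
 33  1100111011→1 (1)
 34  1001110111→1 (0)
 35  0011101110→0 (1)
 36  0111011101→0 (1)
 37  1110111011→1 (1)
 38  1101110111→1 (0)
 39  1011101110→1 (0)
 40  0111011100→0 (1)
 41  1110111001→1 (1)
 42  1101110011→1 (1)
 43  1011100111→1 (0)
 44  0111001110→0 (1)
 45  1110011101→1 (0)
 46  1100111010→1 (1)
 47  1001110101→1 (0)
 48  0011101010→0 (0)
 49  0111010100→0 (1)
 50  1110101001→1 (1)
 51  1101010011→1 (1)
 52  1010100111→1 (0)
 53  0101001110→0 (1)
 54  1010011101→1 (0)
 55  0100111010→0 (0)
 56  1001110100→1 (0)
 57  0011101000→0 (0)
 58  0111010000→0 (0)
 59  1110100000→1 (1)
 60  1101000001→1 (1)
 61  1010000011→1 (1)
 62  0100000111→0 (1)
 63  1000001111→1 (0)
 64  0000011110→0 (1)
 65  0000111101→0 (1)
 66  0001111011→0 (0)
 67  0011110110→0 (1)
 68  0111101101→0 (1)
 69  1111011011→1 (1)
 70  1110110111→1 (0)
 71  1101101110→1 (0)
 72  1011011100→1 (0)
 73  0110111000→0 (0)
 74  1101110000→1 (1)
 75  1011100001→1 (1)
 76  0111000011→0 (0)
 77  1110000110→1 (0)
 78  1100001100→1 (0)
 79  1000011000→1 (1)
 80  0000110001→0 (0)
 81  0001100010→0 (0)
 82  0011000100→0 (1)
 83  0110001001→0 (0)
 84  1100010010→1 (1)
 85  1000100101→1 (0)
 86  0001001010→0 (0)
 87  0010010100→0 (1)
 88  0100101001→0 (0)
 89  1001010010→1 (1)
 90  0010100101→0 (1)
 91  0101001011→0 (0)
 92  1010010110→1 (0)
 93  0100101100→0 (1)
 94  1001011001→1 (1)
 95  0010110011→0 (0)
 96  0101100110→0 (1)
 97  1011001101→1 (0)
 98  0110011010→0 (0)
 99  1100110100→1 (0)
100  1001101000→1 (1)
101  0011010001→0 (0)
102  0110100010→0 (0)
103  1101000100→1 (0)
104  1010001000→1 (1)
105  0100010001→0 (0)
106  1000100010→1 (1)
107  0001000101→0 (1)
108  0010001011→0 (0)
109  0100010110→0 (1)
110  1000101101→1 (0)
111  0001011010→0 (0)
112  0010110100→0 (1)
113  0101101001→0 (0)
114  1011010010→1 (1)
115  0110100101→0 (1)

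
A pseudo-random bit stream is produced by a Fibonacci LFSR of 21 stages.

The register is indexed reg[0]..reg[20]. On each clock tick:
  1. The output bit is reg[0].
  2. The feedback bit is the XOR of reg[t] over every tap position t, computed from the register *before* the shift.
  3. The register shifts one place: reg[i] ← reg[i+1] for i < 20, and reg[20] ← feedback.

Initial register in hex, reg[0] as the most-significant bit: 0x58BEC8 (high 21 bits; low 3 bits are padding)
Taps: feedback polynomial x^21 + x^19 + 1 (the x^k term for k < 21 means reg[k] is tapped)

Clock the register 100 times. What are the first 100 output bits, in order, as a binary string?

step | reg (before) | out | fb
   0 | 010110001011111011001 | 0 | 0
   1 | 101100010111110110010 | 1 | 0
   2 | 011000101111101100100 | 0 | 0
   3 | 110001011111011001000 | 1 | 1
   4 | 100010111110110010001 | 1 | 1
   5 | 000101111101100100011 | 0 | 1
   6 | 001011111011001000111 | 0 | 1
   7 | 010111110110010001111 | 0 | 1
   8 | 101111101100100011111 | 1 | 0
   9 | 011111011001000111110 | 0 | 1
  10 | 111110110010001111101 | 1 | 1
  11 | 111101100100011111011 | 1 | 0
  12 | 111011001000111110110 | 1 | 0
  13 | 110110010001111101100 | 1 | 1
  14 | 101100100011111011001 | 1 | 1
  15 | 011001000111110110011 | 0 | 1
  16 | 110010001111101100111 | 1 | 0
  17 | 100100011111011001110 | 1 | 0
  18 | 001000111110110011100 | 0 | 0
  19 | 010001111101100111000 | 0 | 0
  20 | 100011111011001110000 | 1 | 1
  21 | 000111110110011100001 | 0 | 0
  22 | 001111101100111000010 | 0 | 1
  23 | 011111011001110000101 | 0 | 0
  24 | 111110110011100001010 | 1 | 0
  25 | 111101100111000010100 | 1 | 1
  26 | 111011001110000101001 | 1 | 1
  27 | 110110011100001010011 | 1 | 0
  28 | 101100111000010100110 | 1 | 0
  29 | 011001110000101001100 | 0 | 0
  30 | 110011100001010011000 | 1 | 1
  31 | 100111000010100110001 | 1 | 1
  32 | 001110000101001100011 | 0 | 1
  33 | 011100001010011000111 | 0 | 1
  34 | 111000010100110001111 | 1 | 0
  35 | 110000101001100011110 | 1 | 0
  36 | 100001010011000111100 | 1 | 1
  37 | 000010100110001111001 | 0 | 0
  38 | 000101001100011110010 | 0 | 1
  39 | 001010011000111100101 | 0 | 0
  40 | 010100110001111001010 | 0 | 1
  41 | 101001100011110010101 | 1 | 1
  42 | 010011000111100101011 | 0 | 1
  43 | 100110001111001010111 | 1 | 0
  44 | 001100011110010101110 | 0 | 1
  45 | 011000111100101011101 | 0 | 0
  46 | 110001111001010111010 | 1 | 0
  47 | 100011110010101110100 | 1 | 1
  48 | 000111100101011101001 | 0 | 0
  49 | 001111001010111010010 | 0 | 1
  50 | 011110010101110100101 | 0 | 0
  51 | 111100101011101001010 | 1 | 0
  52 | 111001010111010010100 | 1 | 1
  53 | 110010101110100101001 | 1 | 1
  54 | 100101011101001010011 | 1 | 0
  55 | 001010111010010100110 | 0 | 1
  56 | 010101110100101001101 | 0 | 0
  57 | 101011101001010011010 | 1 | 0
  58 | 010111010010100110100 | 0 | 0
  59 | 101110100101001101000 | 1 | 1
  60 | 011101001010011010001 | 0 | 0
  61 | 111010010100110100010 | 1 | 0
  62 | 110100101001101000100 | 1 | 1
  63 | 101001010011010001001 | 1 | 1
  64 | 010010100110100010011 | 0 | 1
  65 | 100101001101000100111 | 1 | 0
  66 | 001010011010001001110 | 0 | 1
  67 | 010100110100010011101 | 0 | 0
  68 | 101001101000100111010 | 1 | 0
  69 | 010011010001001110100 | 0 | 0
  70 | 100110100010011101000 | 1 | 1
  71 | 001101000100111010001 | 0 | 0
  72 | 011010001001110100010 | 0 | 1
  73 | 110100010011101000101 | 1 | 1
  74 | 101000100111010001011 | 1 | 0
  75 | 010001001110100010110 | 0 | 1
  76 | 100010011101000101101 | 1 | 1
  77 | 000100111010001011011 | 0 | 1
  78 | 001001110100010110111 | 0 | 1
  79 | 010011101000101101111 | 0 | 1
  80 | 100111010001011011111 | 1 | 0
  81 | 001110100010110111110 | 0 | 1
  82 | 011101000101101111101 | 0 | 0
  83 | 111010001011011111010 | 1 | 0
  84 | 110100010110111110100 | 1 | 1
  85 | 101000101101111101001 | 1 | 1
  86 | 010001011011111010011 | 0 | 1
  87 | 100010110111110100111 | 1 | 0
  88 | 000101101111101001110 | 0 | 1
  89 | 001011011111010011101 | 0 | 0
  90 | 010110111110100111010 | 0 | 1
  91 | 101101111101001110101 | 1 | 1
  92 | 011011111010011101011 | 0 | 1
  93 | 110111110100111010111 | 1 | 0
  94 | 101111101001110101110 | 1 | 0
  95 | 011111010011101011100 | 0 | 0
  96 | 111110100111010111000 | 1 | 1
  97 | 111101001110101110001 | 1 | 1
  98 | 111010011101011100011 | 1 | 0
  99 | 110100111010111000110 | 1 | 0

0101100010111110110010001111101100111000010100110001111001010111010010100110100010011101000101101111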